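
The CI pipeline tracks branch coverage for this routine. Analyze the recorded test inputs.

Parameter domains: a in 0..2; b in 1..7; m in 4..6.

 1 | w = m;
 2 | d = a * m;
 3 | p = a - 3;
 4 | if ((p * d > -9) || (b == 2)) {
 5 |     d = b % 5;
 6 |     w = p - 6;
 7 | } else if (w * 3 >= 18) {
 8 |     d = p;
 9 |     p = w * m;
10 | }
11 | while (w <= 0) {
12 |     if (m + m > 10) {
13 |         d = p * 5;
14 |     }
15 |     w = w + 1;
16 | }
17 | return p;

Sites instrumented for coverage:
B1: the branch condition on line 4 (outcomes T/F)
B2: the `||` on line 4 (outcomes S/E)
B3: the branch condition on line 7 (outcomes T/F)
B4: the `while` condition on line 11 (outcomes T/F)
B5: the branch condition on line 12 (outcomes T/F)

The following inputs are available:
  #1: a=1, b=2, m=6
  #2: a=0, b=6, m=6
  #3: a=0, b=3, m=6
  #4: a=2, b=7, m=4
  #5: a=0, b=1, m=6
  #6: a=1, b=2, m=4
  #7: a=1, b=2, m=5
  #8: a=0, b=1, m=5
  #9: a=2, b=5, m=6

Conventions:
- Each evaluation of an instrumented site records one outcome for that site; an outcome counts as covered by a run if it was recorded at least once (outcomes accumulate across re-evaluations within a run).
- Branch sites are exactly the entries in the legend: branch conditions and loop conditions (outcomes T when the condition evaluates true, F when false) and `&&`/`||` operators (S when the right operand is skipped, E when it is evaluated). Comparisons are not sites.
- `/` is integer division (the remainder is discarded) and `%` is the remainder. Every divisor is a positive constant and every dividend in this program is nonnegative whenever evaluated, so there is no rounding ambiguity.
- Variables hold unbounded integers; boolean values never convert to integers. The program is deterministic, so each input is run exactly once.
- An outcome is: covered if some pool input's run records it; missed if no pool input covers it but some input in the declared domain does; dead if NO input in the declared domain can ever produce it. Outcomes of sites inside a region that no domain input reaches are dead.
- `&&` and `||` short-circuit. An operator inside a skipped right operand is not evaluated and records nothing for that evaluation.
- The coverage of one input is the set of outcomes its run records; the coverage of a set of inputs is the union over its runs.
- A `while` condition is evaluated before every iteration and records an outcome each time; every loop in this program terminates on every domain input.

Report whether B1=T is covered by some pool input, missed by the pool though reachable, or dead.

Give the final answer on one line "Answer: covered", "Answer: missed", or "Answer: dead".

B1=T is recorded by pool input(s) 1, 2, 3, 4, 5, 6, 7, 8 -> covered

Answer: covered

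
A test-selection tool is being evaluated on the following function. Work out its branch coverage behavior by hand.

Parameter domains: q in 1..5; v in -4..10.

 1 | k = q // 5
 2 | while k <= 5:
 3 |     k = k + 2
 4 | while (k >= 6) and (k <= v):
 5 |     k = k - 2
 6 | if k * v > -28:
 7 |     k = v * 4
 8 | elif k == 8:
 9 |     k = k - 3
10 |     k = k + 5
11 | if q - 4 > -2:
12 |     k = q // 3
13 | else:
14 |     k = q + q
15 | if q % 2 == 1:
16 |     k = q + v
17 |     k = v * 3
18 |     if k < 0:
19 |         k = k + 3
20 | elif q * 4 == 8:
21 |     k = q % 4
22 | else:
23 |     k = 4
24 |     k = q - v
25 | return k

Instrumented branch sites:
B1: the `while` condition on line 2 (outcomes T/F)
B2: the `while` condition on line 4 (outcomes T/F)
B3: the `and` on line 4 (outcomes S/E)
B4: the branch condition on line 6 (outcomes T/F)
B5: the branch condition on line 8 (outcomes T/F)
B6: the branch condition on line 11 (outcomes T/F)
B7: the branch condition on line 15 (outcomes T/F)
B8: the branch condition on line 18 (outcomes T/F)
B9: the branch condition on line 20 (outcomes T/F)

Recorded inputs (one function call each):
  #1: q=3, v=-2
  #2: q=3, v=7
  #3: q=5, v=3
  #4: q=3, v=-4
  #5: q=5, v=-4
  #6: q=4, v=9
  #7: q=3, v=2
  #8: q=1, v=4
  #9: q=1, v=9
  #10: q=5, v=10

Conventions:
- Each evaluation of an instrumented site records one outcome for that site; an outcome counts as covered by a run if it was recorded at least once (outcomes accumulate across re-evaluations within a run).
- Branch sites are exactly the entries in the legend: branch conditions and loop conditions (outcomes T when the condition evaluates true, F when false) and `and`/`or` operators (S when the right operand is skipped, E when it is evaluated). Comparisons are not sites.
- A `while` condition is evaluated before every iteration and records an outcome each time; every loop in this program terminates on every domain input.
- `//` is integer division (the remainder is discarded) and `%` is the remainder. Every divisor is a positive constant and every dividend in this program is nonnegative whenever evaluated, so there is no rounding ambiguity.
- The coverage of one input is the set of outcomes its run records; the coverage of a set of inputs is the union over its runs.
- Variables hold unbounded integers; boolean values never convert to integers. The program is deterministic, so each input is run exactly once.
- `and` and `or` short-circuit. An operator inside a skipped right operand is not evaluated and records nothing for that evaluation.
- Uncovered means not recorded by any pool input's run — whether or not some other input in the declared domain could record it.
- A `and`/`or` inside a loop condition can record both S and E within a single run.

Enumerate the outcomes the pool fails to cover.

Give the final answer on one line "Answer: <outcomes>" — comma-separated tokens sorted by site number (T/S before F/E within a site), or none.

input #1 (q=3, v=-2): covers B1=T, B1=F, B2=F, B3=E, B4=T, B6=T, B7=T, B8=T
input #2 (q=3, v=7): covers B1=T, B1=F, B2=T, B2=F, B3=S, B3=E, B4=T, B6=T, B7=T, B8=F
input #3 (q=5, v=3): covers B1=T, B1=F, B2=F, B3=E, B4=T, B6=T, B7=T, B8=F
input #4 (q=3, v=-4): covers B1=T, B1=F, B2=F, B3=E, B4=T, B6=T, B7=T, B8=T
input #5 (q=5, v=-4): covers B1=T, B1=F, B2=F, B3=E, B4=F, B5=F, B6=T, B7=T, B8=T
input #6 (q=4, v=9): covers B1=T, B1=F, B2=T, B2=F, B3=S, B3=E, B4=T, B6=T, B7=F, B9=F
input #7 (q=3, v=2): covers B1=T, B1=F, B2=F, B3=E, B4=T, B6=T, B7=T, B8=F
input #8 (q=1, v=4): covers B1=T, B1=F, B2=F, B3=E, B4=T, B6=F, B7=T, B8=F
input #9 (q=1, v=9): covers B1=T, B1=F, B2=T, B2=F, B3=S, B3=E, B4=T, B6=F, B7=T, B8=F
input #10 (q=5, v=10): covers B1=T, B1=F, B2=T, B2=F, B3=S, B3=E, B4=T, B6=T, B7=T, B8=F
union over the pool: B1=T, B1=F, B2=T, B2=F, B3=S, B3=E, B4=T, B4=F, B5=F, B6=T, B6=F, B7=T, B7=F, B8=T, B8=F, B9=F
uncovered (2 of 18): B5=T, B9=T

Answer: B5=T, B9=T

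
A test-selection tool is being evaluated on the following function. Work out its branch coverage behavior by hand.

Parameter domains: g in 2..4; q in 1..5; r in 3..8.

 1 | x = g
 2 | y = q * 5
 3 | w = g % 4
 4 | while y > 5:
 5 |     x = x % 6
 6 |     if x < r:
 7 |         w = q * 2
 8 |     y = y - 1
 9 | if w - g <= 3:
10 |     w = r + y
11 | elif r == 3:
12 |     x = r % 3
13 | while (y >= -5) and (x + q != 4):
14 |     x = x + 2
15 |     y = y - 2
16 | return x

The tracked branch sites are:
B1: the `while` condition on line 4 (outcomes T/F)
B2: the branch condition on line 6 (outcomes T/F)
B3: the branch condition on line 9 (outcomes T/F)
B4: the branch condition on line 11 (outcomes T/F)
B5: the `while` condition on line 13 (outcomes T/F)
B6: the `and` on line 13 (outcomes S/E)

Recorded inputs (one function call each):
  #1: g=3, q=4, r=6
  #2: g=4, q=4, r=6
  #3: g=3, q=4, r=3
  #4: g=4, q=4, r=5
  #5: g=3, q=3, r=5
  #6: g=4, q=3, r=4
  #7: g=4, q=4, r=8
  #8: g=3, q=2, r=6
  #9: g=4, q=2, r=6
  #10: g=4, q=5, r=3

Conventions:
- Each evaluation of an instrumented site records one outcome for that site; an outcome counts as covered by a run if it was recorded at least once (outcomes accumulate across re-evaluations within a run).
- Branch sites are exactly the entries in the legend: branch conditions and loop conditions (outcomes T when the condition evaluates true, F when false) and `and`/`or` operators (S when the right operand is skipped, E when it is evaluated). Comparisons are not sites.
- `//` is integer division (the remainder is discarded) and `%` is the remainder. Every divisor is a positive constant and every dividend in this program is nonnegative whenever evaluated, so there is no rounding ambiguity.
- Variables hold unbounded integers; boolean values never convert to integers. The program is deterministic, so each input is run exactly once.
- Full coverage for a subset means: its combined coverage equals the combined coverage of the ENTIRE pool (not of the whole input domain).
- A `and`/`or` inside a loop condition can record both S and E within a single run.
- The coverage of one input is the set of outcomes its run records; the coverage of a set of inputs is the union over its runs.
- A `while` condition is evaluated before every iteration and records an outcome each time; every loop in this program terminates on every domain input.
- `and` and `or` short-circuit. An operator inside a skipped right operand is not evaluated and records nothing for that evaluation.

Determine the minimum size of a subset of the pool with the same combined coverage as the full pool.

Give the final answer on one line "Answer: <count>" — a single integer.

run #1 (g=3, q=4, r=6) runs B1->T, B2->T, B1->T, B2->T, B1->T, B2->T, B1->T, B2->T, B1->T, B2->T, B1->T, B2->T, B1->T, B2->T, ...; records B1=T, B1=F, B2=T, B3=F, B4=F, B5=T, B5=F, B6=S, B6=E
run #2 (g=4, q=4, r=6) runs B1->T, B2->T, B1->T, B2->T, B1->T, B2->T, B1->T, B2->T, B1->T, B2->T, B1->T, B2->T, B1->T, B2->T, ...; records B1=T, B1=F, B2=T, B3=F, B4=F, B5=T, B5=F, B6=S, B6=E
run #3 (g=3, q=4, r=3) runs B1->T, B2->F, B1->T, B2->F, B1->T, B2->F, B1->T, B2->F, B1->T, B2->F, B1->T, B2->F, B1->T, B2->F, ...; records B1=T, B1=F, B2=F, B3=T, B5=T, B5=F, B6=S, B6=E
run #4 (g=4, q=4, r=5) runs B1->T, B2->T, B1->T, B2->T, B1->T, B2->T, B1->T, B2->T, B1->T, B2->T, B1->T, B2->T, B1->T, B2->T, ...; records B1=T, B1=F, B2=T, B3=F, B4=F, B5=T, B5=F, B6=S, B6=E
run #5 (g=3, q=3, r=5) runs B1->T, B2->T, B1->T, B2->T, B1->T, B2->T, B1->T, B2->T, B1->T, B2->T, B1->T, B2->T, B1->T, B2->T, ...; records B1=T, B1=F, B2=T, B3=T, B5=T, B5=F, B6=S, B6=E
run #6 (g=4, q=3, r=4) runs B1->T, B2->F, B1->T, B2->F, B1->T, B2->F, B1->T, B2->F, B1->T, B2->F, B1->T, B2->F, B1->T, B2->F, ...; records B1=T, B1=F, B2=F, B3=T, B5=T, B5=F, B6=S, B6=E
run #7 (g=4, q=4, r=8) runs B1->T, B2->T, B1->T, B2->T, B1->T, B2->T, B1->T, B2->T, B1->T, B2->T, B1->T, B2->T, B1->T, B2->T, ...; records B1=T, B1=F, B2=T, B3=F, B4=F, B5=T, B5=F, B6=S, B6=E
run #8 (g=3, q=2, r=6) runs B1->T, B2->T, B1->T, B2->T, B1->T, B2->T, B1->T, B2->T, B1->T, B2->T, B1->F, B3->T, B6->E, B5->T, ...; records B1=T, B1=F, B2=T, B3=T, B5=T, B5=F, B6=S, B6=E
run #9 (g=4, q=2, r=6) runs B1->T, B2->T, B1->T, B2->T, B1->T, B2->T, B1->T, B2->T, B1->T, B2->T, B1->F, B3->T, B6->E, B5->T, ...; records B1=T, B1=F, B2=T, B3=T, B5=T, B5=F, B6=S, B6=E
run #10 (g=4, q=5, r=3) runs B1->T, B2->F, B1->T, B2->F, B1->T, B2->F, B1->T, B2->F, B1->T, B2->F, B1->T, B2->F, B1->T, B2->F, ...; records B1=T, B1=F, B2=F, B3=T, B5=T, B5=F, B6=S, B6=E
together the pool reaches 11 outcomes: B1=T, B1=F, B2=T, B2=F, B3=T, B3=F, B4=F, B5=T, B5=F, B6=S, B6=E
checked all size-1 subsets: none covers 11 outcomes (max 9/11)
the canonical winner is {1, 3}: size 2, full 11-outcome coverage, earliest index list among size-2 covers

Answer: 2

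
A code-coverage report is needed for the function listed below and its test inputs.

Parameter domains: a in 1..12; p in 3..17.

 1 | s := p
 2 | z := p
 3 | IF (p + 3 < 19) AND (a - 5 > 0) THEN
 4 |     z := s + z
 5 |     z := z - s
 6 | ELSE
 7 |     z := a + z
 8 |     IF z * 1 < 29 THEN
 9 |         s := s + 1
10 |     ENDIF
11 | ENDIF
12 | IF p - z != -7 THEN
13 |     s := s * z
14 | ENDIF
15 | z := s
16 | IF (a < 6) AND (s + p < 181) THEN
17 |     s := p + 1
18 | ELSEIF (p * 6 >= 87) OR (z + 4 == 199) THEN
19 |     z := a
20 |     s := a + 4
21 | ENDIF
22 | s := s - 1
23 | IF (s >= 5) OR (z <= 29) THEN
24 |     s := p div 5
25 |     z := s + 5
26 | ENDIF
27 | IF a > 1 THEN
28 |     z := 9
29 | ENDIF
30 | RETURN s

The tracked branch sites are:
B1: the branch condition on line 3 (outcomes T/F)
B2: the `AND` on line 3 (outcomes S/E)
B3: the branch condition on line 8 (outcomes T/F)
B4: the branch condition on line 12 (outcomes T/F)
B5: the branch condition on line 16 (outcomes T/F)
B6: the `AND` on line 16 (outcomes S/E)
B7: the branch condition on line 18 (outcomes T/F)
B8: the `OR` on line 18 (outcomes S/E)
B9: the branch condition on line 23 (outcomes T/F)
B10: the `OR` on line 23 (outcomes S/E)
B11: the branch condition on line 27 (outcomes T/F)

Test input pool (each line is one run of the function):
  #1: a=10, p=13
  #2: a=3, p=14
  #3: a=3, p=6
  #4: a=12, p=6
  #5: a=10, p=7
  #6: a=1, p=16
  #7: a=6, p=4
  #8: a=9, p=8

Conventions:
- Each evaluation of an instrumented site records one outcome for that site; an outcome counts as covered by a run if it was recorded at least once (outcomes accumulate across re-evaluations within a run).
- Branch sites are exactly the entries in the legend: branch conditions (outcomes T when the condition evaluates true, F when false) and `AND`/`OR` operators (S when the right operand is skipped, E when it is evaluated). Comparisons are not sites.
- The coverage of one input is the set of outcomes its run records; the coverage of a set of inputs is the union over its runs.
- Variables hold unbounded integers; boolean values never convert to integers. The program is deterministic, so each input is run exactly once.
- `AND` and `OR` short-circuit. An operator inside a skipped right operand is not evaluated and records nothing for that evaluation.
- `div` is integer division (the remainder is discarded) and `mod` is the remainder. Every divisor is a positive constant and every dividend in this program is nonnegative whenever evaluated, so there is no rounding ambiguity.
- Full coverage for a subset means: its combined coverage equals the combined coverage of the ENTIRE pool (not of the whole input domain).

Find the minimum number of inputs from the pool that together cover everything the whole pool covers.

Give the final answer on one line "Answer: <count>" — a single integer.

input #1, a=10, p=13: events B2->E, B1->T, B4->T, B6->S, B5->F, B8->E, B7->F, B10->S, B9->T, B11->T; outcomes B1=T, B2=E, B4=T, B5=F, B6=S, B7=F, B8=E, B9=T, B10=S, B11=T
input #2, a=3, p=14: events B2->E, B1->F, B3->T, B4->T, B6->E, B5->F, B8->E, B7->F, B10->S, B9->T, B11->T; outcomes B1=F, B2=E, B3=T, B4=T, B5=F, B6=E, B7=F, B8=E, B9=T, B10=S, B11=T
input #3, a=3, p=6: events B2->E, B1->F, B3->T, B4->T, B6->E, B5->T, B10->S, B9->T, B11->T; outcomes B1=F, B2=E, B3=T, B4=T, B5=T, B6=E, B9=T, B10=S, B11=T
input #4, a=12, p=6: events B2->E, B1->T, B4->T, B6->S, B5->F, B8->E, B7->F, B10->S, B9->T, B11->T; outcomes B1=T, B2=E, B4=T, B5=F, B6=S, B7=F, B8=E, B9=T, B10=S, B11=T
input #5, a=10, p=7: events B2->E, B1->T, B4->T, B6->S, B5->F, B8->E, B7->F, B10->S, B9->T, B11->T; outcomes B1=T, B2=E, B4=T, B5=F, B6=S, B7=F, B8=E, B9=T, B10=S, B11=T
input #6, a=1, p=16: events B2->S, B1->F, B3->T, B4->T, B6->E, B5->F, B8->S, B7->T, B10->E, B9->T, B11->F; outcomes B1=F, B2=S, B3=T, B4=T, B5=F, B6=E, B7=T, B8=S, B9=T, B10=E, B11=F
input #7, a=6, p=4: events B2->E, B1->T, B4->T, B6->S, B5->F, B8->E, B7->F, B10->S, B9->T, B11->T; outcomes B1=T, B2=E, B4=T, B5=F, B6=S, B7=F, B8=E, B9=T, B10=S, B11=T
input #8, a=9, p=8: events B2->E, B1->T, B4->T, B6->S, B5->F, B8->E, B7->F, B10->S, B9->T, B11->T; outcomes B1=T, B2=E, B4=T, B5=F, B6=S, B7=F, B8=E, B9=T, B10=S, B11=T
the full pool covers 19 outcomes: B1=T, B1=F, B2=S, B2=E, B3=T, B4=T, B5=T, B5=F, B6=S, B6=E, B7=T, B7=F, B8=S, B8=E, B9=T, B10=S, B10=E, B11=T, B11=F
no size-1 subset reaches all 19 outcomes (best union: 11/19)
no size-2 subset reaches all 19 outcomes (best union: 18/19)
inputs {1, 3, 6} (size 3) cover everything; no size-3 subset with a lexicographically smaller index list covers all 19

Answer: 3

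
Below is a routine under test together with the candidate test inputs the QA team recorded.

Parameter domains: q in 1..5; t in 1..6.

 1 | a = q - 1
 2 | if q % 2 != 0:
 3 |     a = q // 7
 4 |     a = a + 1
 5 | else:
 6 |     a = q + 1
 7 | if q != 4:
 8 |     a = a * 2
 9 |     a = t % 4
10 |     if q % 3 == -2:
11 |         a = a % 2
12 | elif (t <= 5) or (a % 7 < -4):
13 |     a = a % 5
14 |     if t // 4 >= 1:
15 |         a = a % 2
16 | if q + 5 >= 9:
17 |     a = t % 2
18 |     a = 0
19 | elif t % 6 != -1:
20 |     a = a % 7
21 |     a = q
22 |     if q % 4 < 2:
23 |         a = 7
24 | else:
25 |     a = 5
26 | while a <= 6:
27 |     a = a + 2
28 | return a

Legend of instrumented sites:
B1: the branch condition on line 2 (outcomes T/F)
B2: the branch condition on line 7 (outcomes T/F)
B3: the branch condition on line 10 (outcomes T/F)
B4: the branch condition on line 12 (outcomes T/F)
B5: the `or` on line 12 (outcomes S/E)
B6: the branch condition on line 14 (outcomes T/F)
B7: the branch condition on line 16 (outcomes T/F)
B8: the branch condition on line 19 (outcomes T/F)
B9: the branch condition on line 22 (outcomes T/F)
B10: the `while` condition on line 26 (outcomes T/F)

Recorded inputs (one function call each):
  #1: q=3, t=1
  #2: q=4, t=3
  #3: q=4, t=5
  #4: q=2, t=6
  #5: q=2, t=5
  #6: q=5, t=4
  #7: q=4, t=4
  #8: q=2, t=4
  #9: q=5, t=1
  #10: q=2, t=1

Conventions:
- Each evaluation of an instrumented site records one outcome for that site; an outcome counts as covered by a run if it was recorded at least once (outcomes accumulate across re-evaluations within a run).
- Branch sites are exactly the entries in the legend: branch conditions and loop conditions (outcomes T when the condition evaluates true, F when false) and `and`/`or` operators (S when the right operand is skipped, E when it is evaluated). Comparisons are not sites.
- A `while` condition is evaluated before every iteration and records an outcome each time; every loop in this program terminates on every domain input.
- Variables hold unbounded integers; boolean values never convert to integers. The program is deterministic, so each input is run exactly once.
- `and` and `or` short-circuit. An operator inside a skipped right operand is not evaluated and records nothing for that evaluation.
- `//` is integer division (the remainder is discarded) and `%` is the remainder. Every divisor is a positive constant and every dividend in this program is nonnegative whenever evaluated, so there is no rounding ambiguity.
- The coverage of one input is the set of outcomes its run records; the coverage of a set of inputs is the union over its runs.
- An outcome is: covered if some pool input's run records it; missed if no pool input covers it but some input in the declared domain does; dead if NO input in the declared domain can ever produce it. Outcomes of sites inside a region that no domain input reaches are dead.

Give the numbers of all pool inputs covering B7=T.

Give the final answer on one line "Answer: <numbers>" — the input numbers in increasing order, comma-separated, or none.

input #1 (q=3, t=1): does not produce B7=T
input #2 (q=4, t=3): produces B7=T
input #3 (q=4, t=5): produces B7=T
input #4 (q=2, t=6): does not produce B7=T
input #5 (q=2, t=5): does not produce B7=T
input #6 (q=5, t=4): produces B7=T
input #7 (q=4, t=4): produces B7=T
input #8 (q=2, t=4): does not produce B7=T
input #9 (q=5, t=1): produces B7=T
input #10 (q=2, t=1): does not produce B7=T

Answer: 2, 3, 6, 7, 9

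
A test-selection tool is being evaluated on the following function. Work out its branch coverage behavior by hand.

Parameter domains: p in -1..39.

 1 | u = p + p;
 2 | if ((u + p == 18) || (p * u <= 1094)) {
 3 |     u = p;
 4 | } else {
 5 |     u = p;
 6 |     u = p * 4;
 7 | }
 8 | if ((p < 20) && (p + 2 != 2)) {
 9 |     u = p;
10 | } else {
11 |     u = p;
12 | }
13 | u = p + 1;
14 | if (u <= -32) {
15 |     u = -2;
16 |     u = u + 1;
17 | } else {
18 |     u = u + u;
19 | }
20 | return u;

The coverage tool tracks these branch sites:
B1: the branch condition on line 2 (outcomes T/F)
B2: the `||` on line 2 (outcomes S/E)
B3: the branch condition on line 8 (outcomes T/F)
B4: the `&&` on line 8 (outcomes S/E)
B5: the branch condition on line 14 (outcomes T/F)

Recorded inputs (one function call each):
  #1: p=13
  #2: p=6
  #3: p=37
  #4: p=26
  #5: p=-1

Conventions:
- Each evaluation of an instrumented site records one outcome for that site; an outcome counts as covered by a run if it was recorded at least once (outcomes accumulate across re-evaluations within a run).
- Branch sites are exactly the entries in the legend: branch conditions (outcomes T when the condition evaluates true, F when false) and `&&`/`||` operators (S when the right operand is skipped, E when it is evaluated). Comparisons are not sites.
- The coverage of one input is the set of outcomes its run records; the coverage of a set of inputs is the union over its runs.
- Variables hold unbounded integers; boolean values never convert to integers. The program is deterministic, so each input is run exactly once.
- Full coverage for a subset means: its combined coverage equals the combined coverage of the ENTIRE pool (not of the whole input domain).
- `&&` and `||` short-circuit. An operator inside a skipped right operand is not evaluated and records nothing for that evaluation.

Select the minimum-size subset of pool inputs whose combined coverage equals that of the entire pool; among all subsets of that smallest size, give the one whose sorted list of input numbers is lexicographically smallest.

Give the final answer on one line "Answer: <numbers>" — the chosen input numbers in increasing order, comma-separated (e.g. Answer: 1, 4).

test 1 (p=13) fires B2->E, B1->T, B4->E, B3->T, B5->F; hits B1=T, B2=E, B3=T, B4=E, B5=F
test 2 (p=6) fires B2->S, B1->T, B4->E, B3->T, B5->F; hits B1=T, B2=S, B3=T, B4=E, B5=F
test 3 (p=37) fires B2->E, B1->F, B4->S, B3->F, B5->F; hits B1=F, B2=E, B3=F, B4=S, B5=F
test 4 (p=26) fires B2->E, B1->F, B4->S, B3->F, B5->F; hits B1=F, B2=E, B3=F, B4=S, B5=F
test 5 (p=-1) fires B2->E, B1->T, B4->E, B3->T, B5->F; hits B1=T, B2=E, B3=T, B4=E, B5=F
pool-wide coverage (9 outcomes): B1=T, B1=F, B2=S, B2=E, B3=T, B3=F, B4=S, B4=E, B5=F
size 1 is not enough: best union over all size-1 subsets is 5/9
size 2: inputs {2, 3} cover all 9 outcomes, and no lexicographically smaller subset of this size does

Answer: 2, 3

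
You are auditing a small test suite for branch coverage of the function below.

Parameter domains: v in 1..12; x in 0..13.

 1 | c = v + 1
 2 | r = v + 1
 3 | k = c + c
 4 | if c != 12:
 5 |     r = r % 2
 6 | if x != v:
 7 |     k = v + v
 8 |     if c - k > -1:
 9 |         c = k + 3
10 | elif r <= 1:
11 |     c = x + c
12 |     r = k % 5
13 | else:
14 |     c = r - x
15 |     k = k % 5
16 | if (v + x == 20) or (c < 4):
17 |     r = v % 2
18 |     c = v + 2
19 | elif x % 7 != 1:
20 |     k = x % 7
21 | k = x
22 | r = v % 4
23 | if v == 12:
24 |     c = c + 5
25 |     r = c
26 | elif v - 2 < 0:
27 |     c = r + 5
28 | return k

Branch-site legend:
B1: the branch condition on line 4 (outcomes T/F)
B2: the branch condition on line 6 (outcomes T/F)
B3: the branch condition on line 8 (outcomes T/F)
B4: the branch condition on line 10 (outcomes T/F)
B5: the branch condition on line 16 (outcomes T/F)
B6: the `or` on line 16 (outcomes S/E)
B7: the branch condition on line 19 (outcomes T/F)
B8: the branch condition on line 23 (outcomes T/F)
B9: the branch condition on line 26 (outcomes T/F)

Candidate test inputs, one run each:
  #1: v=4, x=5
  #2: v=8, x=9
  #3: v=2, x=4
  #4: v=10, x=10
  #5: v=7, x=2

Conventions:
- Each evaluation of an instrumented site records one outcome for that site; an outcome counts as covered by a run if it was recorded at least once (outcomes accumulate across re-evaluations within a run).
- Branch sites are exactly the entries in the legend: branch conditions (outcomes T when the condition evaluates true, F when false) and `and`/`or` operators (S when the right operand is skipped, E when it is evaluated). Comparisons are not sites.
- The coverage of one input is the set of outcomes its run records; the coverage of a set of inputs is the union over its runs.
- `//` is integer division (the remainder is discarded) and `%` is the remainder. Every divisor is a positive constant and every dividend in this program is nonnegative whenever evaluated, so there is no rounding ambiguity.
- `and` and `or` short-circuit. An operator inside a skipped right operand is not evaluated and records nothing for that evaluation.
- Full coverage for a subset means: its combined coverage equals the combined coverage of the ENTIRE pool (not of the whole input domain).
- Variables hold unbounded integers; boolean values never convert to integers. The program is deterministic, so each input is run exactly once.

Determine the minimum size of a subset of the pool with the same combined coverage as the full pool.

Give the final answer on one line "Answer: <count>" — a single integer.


input #1 (v=4, x=5): covers B1=T, B2=T, B3=F, B5=F, B6=E, B7=T, B8=F, B9=F
input #2 (v=8, x=9): covers B1=T, B2=T, B3=F, B5=F, B6=E, B7=T, B8=F, B9=F
input #3 (v=2, x=4): covers B1=T, B2=T, B3=F, B5=T, B6=E, B8=F, B9=F
input #4 (v=10, x=10): covers B1=T, B2=F, B4=T, B5=T, B6=S, B8=F, B9=F
input #5 (v=7, x=2): covers B1=T, B2=T, B3=F, B5=F, B6=E, B7=T, B8=F, B9=F
the full pool covers 12 outcomes: B1=T, B2=T, B2=F, B3=F, B4=T, B5=T, B5=F, B6=S, B6=E, B7=T, B8=F, B9=F
size 1 is not enough: best union over all size-1 subsets is 8/12
the canonical winner is {1, 4}: size 2, full 12-outcome coverage, earliest index list among size-2 covers
Answer: 2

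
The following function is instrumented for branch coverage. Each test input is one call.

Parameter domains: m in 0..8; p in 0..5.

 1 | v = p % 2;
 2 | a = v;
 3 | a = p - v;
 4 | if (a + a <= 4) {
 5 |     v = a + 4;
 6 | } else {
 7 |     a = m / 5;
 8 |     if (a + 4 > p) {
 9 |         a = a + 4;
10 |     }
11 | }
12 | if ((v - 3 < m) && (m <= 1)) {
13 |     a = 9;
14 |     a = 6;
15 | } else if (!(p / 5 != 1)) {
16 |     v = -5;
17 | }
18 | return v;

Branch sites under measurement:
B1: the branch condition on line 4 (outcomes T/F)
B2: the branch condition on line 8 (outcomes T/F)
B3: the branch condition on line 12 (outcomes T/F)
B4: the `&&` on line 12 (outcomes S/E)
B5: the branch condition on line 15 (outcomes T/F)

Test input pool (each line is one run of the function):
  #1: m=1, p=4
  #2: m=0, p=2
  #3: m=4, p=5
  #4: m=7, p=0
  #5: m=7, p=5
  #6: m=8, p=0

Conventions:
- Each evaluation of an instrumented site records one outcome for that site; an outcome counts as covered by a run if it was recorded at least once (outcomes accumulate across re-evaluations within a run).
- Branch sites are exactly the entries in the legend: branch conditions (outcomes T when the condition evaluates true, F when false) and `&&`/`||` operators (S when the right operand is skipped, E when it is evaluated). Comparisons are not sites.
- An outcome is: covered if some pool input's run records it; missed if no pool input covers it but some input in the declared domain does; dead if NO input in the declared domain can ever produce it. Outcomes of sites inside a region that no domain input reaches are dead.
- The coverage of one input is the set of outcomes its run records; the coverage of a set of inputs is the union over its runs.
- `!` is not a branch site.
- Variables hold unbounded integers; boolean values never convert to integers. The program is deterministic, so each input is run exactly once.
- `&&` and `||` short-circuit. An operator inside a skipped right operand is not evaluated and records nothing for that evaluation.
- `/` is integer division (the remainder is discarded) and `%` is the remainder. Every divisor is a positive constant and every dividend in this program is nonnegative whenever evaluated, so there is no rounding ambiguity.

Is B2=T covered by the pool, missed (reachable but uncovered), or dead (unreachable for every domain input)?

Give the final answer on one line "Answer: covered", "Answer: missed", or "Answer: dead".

no pool input records B2=T
but domain input (m=5, p=4) does record it -> reachable, so missed

Answer: missed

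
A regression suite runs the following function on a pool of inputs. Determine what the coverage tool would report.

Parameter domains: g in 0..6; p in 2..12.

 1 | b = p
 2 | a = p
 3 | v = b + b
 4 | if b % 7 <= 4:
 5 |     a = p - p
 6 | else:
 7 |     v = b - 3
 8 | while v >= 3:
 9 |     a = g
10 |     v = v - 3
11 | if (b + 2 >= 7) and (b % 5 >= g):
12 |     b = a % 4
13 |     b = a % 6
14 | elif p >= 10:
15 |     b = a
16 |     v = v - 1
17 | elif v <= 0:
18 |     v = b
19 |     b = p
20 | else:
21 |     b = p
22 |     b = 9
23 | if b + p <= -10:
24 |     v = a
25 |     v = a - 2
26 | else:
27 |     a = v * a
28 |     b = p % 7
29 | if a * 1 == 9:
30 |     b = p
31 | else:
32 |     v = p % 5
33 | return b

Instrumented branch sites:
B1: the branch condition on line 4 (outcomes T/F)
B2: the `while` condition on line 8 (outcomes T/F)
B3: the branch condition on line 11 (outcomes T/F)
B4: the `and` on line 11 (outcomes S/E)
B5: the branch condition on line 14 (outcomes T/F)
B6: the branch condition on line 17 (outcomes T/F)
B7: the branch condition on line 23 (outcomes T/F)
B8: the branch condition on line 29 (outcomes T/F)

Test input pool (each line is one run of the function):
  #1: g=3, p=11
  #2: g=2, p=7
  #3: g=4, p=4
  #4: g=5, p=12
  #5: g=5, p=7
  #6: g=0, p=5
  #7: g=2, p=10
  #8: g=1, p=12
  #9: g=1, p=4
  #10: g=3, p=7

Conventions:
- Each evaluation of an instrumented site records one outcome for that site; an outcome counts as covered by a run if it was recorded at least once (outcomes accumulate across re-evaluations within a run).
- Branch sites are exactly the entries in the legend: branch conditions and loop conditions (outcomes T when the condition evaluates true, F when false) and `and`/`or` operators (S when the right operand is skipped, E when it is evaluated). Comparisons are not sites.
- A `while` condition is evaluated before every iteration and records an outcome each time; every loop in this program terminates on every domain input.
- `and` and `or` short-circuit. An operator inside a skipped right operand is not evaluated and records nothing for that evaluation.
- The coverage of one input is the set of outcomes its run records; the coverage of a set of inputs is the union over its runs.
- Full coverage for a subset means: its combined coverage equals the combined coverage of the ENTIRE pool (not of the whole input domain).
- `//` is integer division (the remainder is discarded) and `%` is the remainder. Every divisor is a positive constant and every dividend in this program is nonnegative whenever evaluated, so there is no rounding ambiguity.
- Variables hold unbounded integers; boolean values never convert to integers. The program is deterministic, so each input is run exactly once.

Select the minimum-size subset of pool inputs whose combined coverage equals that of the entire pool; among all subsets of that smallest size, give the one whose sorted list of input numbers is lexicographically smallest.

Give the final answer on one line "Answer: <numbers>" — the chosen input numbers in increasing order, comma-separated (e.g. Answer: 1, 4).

run #1 (g=3, p=11) runs B1->T, B2->T, B2->T, B2->T, B2->T, B2->T, B2->T, B2->T, B2->F, B4->E, B3->F, B5->T, B7->F, B8->F; records B1=T, B2=T, B2=F, B3=F, B4=E, B5=T, B7=F, B8=F
run #2 (g=2, p=7) runs B1->T, B2->T, B2->T, B2->T, B2->T, B2->F, B4->E, B3->T, B7->F, B8->F; records B1=T, B2=T, B2=F, B3=T, B4=E, B7=F, B8=F
run #3 (g=4, p=4) runs B1->T, B2->T, B2->T, B2->F, B4->S, B3->F, B5->F, B6->F, B7->F, B8->F; records B1=T, B2=T, B2=F, B3=F, B4=S, B5=F, B6=F, B7=F, B8=F
run #4 (g=5, p=12) runs B1->F, B2->T, B2->T, B2->T, B2->F, B4->E, B3->F, B5->T, B7->F, B8->F; records B1=F, B2=T, B2=F, B3=F, B4=E, B5=T, B7=F, B8=F
run #5 (g=5, p=7) runs B1->T, B2->T, B2->T, B2->T, B2->T, B2->F, B4->E, B3->F, B5->F, B6->F, B7->F, B8->F; records B1=T, B2=T, B2=F, B3=F, B4=E, B5=F, B6=F, B7=F, B8=F
run #6 (g=0, p=5) runs B1->F, B2->F, B4->E, B3->T, B7->F, B8->F; records B1=F, B2=F, B3=T, B4=E, B7=F, B8=F
run #7 (g=2, p=10) runs B1->T, B2->T, B2->T, B2->T, B2->T, B2->T, B2->T, B2->F, B4->E, B3->F, B5->T, B7->F, B8->F; records B1=T, B2=T, B2=F, B3=F, B4=E, B5=T, B7=F, B8=F
run #8 (g=1, p=12) runs B1->F, B2->T, B2->T, B2->T, B2->F, B4->E, B3->T, B7->F, B8->F; records B1=F, B2=T, B2=F, B3=T, B4=E, B7=F, B8=F
run #9 (g=1, p=4) runs B1->T, B2->T, B2->T, B2->F, B4->S, B3->F, B5->F, B6->F, B7->F, B8->F; records B1=T, B2=T, B2=F, B3=F, B4=S, B5=F, B6=F, B7=F, B8=F
run #10 (g=3, p=7) runs B1->T, B2->T, B2->T, B2->T, B2->T, B2->F, B4->E, B3->F, B5->F, B6->F, B7->F, B8->F; records B1=T, B2=T, B2=F, B3=F, B4=E, B5=F, B6=F, B7=F, B8=F
together the pool reaches 13 outcomes: B1=T, B1=F, B2=T, B2=F, B3=T, B3=F, B4=S, B4=E, B5=T, B5=F, B6=F, B7=F, B8=F
checked all size-1 subsets: none covers 13 outcomes (max 9/13)
checked all size-2 subsets: none covers 13 outcomes (max 12/13)
size 3: inputs {1, 3, 6} cover all 13 outcomes, and no lexicographically smaller subset of this size does

Answer: 1, 3, 6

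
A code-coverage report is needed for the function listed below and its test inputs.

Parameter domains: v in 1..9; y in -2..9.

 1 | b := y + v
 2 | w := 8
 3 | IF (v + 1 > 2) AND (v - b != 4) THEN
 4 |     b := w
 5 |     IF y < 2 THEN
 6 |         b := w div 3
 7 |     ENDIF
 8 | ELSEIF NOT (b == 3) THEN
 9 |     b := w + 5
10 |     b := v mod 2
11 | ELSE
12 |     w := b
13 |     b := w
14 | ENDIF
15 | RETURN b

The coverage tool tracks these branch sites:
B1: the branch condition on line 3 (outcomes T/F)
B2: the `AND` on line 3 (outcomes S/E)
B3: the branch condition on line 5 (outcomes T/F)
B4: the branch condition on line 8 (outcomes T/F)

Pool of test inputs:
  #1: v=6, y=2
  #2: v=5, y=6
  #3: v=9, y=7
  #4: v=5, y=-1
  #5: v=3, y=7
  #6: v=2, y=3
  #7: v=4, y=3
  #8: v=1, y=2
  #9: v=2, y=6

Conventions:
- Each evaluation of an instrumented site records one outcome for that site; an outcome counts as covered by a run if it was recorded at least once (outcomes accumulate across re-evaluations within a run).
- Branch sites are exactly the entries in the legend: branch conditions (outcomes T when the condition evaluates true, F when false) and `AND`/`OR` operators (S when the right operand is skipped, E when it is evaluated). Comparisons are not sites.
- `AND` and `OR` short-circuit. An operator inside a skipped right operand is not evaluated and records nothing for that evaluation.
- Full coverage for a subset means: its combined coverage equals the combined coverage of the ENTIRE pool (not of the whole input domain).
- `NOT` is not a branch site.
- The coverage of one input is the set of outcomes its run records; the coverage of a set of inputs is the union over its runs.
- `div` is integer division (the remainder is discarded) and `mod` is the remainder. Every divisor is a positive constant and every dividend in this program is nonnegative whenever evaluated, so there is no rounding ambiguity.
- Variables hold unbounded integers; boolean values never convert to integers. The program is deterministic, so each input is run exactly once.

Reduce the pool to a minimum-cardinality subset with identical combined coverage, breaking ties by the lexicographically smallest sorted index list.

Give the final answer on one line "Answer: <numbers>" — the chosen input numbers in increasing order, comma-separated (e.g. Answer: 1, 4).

input #1, v=6, y=2: outcomes B1=T, B2=E, B3=F
input #2, v=5, y=6: outcomes B1=T, B2=E, B3=F
input #3, v=9, y=7: outcomes B1=T, B2=E, B3=F
input #4, v=5, y=-1: outcomes B1=T, B2=E, B3=T
input #5, v=3, y=7: outcomes B1=T, B2=E, B3=F
input #6, v=2, y=3: outcomes B1=T, B2=E, B3=F
input #7, v=4, y=3: outcomes B1=T, B2=E, B3=F
input #8, v=1, y=2: outcomes B1=F, B2=S, B4=F
input #9, v=2, y=6: outcomes B1=T, B2=E, B3=F
together the pool reaches 7 outcomes: B1=T, B1=F, B2=S, B2=E, B3=T, B3=F, B4=F
every size-1 subset falls short of the 7 outcomes (best: 3/7)
every size-2 subset falls short of the 7 outcomes (best: 6/7)
size 3: inputs {1, 4, 8} cover all 7 outcomes, and no lexicographically smaller subset of this size does

Answer: 1, 4, 8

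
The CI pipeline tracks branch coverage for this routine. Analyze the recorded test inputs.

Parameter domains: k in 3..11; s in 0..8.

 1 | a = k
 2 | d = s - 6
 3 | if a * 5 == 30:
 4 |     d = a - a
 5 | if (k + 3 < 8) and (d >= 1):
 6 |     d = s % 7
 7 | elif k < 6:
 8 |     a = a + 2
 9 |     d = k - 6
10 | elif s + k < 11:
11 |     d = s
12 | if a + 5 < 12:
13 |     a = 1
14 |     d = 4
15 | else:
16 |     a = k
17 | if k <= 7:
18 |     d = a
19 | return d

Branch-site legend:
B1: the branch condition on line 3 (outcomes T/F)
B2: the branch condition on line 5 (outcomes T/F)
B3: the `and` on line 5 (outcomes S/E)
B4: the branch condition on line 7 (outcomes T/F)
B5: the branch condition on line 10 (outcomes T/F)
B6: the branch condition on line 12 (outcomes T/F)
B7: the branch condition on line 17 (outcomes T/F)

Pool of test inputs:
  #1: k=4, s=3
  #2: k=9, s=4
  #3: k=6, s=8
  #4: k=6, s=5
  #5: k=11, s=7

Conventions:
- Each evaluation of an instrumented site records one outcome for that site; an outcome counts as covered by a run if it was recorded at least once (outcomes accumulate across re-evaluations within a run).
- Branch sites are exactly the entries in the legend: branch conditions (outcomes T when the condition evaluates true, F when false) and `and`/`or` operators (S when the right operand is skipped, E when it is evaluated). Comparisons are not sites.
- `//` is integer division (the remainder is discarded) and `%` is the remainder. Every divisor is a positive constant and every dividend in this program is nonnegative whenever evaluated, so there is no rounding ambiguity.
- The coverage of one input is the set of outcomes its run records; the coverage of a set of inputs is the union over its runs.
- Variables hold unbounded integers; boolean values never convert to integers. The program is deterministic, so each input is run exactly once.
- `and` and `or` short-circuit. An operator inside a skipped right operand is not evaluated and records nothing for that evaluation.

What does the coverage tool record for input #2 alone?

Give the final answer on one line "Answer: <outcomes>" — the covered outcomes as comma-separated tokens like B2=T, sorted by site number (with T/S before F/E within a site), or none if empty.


Running input #2 (k=9, s=4), event by event:
  B1->F, B3->S, B2->F, B4->F, B5->F, B6->F, B7->F
collecting distinct outcomes: B1=F, B2=F, B3=S, B4=F, B5=F, B6=F, B7=F
Answer: B1=F, B2=F, B3=S, B4=F, B5=F, B6=F, B7=F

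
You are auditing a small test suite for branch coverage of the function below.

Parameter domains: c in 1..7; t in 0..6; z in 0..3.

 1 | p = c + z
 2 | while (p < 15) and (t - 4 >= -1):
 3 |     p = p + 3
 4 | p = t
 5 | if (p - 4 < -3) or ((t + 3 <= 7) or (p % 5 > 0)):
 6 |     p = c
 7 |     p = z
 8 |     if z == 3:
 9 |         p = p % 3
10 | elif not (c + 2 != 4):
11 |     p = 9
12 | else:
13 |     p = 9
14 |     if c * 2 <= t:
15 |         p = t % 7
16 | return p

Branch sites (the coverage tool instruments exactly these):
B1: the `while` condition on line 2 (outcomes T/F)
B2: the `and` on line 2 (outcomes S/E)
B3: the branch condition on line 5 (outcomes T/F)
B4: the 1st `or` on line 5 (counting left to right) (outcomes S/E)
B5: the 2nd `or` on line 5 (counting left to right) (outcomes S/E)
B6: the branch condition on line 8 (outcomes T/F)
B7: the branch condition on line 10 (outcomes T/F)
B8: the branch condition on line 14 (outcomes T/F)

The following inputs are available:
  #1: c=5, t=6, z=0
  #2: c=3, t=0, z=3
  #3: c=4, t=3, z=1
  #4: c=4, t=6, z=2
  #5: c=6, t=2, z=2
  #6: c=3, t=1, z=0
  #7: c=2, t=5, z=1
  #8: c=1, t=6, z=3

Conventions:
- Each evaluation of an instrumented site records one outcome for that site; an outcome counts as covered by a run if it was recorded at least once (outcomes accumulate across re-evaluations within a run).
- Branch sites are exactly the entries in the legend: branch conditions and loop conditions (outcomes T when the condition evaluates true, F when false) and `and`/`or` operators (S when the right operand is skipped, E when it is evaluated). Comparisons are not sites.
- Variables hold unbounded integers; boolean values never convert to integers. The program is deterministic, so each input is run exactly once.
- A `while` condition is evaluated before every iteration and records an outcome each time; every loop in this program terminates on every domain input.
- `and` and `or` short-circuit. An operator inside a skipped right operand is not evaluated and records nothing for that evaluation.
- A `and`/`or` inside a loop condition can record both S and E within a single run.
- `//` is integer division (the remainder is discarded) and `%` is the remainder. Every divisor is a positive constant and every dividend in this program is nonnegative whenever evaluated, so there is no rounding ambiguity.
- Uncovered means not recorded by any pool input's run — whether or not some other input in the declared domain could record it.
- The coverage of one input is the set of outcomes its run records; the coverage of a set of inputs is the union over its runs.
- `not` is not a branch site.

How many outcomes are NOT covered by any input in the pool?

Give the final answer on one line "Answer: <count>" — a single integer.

run #1 (c=5, t=6, z=0) records B1=T, B1=F, B2=S, B2=E, B3=T, B4=E, B5=E, B6=F
run #2 (c=3, t=0, z=3) records B1=F, B2=E, B3=T, B4=S, B6=T
run #3 (c=4, t=3, z=1) records B1=T, B1=F, B2=S, B2=E, B3=T, B4=E, B5=S, B6=F
run #4 (c=4, t=6, z=2) records B1=T, B1=F, B2=S, B2=E, B3=T, B4=E, B5=E, B6=F
run #5 (c=6, t=2, z=2) records B1=F, B2=E, B3=T, B4=E, B5=S, B6=F
run #6 (c=3, t=1, z=0) records B1=F, B2=E, B3=T, B4=E, B5=S, B6=F
run #7 (c=2, t=5, z=1) records B1=T, B1=F, B2=S, B2=E, B3=F, B4=E, B5=E, B7=T
run #8 (c=1, t=6, z=3) records B1=T, B1=F, B2=S, B2=E, B3=T, B4=E, B5=E, B6=T
union over the pool: B1=T, B1=F, B2=S, B2=E, B3=T, B3=F, B4=S, B4=E, B5=S, B5=E, B6=T, B6=F, B7=T
uncovered (3 of 16): B7=F, B8=T, B8=F

Answer: 3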